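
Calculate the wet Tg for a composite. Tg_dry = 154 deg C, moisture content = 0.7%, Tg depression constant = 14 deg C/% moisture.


Tg_wet = Tg_dry - k*moisture = 154 - 14*0.7 = 144.2 deg C

144.2 deg C


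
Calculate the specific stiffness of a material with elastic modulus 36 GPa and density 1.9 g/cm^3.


Specific stiffness = E/rho = 36/1.9 = 18.9 GPa/(g/cm^3)

18.9 GPa/(g/cm^3)


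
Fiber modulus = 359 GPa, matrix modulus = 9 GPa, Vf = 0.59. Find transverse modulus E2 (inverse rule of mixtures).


1/E2 = Vf/Ef + (1-Vf)/Em = 0.59/359 + 0.41/9
E2 = 21.19 GPa

21.19 GPa


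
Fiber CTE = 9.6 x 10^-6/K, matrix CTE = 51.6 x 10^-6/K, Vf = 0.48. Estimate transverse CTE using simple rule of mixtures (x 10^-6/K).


alpha_2 = alpha_f*Vf + alpha_m*(1-Vf) = 9.6*0.48 + 51.6*0.52 = 31.4 x 10^-6/K

31.4 x 10^-6/K


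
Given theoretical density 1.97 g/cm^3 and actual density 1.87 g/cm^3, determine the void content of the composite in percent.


Void% = (rho_theo - rho_actual)/rho_theo * 100 = (1.97 - 1.87)/1.97 * 100 = 5.08%

5.08%


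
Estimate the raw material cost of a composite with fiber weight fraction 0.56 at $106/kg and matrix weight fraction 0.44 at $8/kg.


Cost = cost_f*Wf + cost_m*Wm = 106*0.56 + 8*0.44 = $62.88/kg

$62.88/kg


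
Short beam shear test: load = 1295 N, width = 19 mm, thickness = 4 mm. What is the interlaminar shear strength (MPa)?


ILSS = 3F/(4bh) = 3*1295/(4*19*4) = 12.78 MPa

12.78 MPa


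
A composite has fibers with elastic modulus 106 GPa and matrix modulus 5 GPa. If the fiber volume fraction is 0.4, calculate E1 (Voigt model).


E1 = Ef*Vf + Em*(1-Vf) = 106*0.4 + 5*0.6 = 45.4 GPa

45.4 GPa


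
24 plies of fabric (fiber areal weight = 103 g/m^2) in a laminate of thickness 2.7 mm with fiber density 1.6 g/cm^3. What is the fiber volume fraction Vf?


Vf = n * FAW / (rho_f * h * 1000) = 24 * 103 / (1.6 * 2.7 * 1000) = 0.5722

0.5722


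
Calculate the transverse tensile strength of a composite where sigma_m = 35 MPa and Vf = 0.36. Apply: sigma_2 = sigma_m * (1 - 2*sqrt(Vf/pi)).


factor = 1 - 2*sqrt(0.36/pi) = 0.323
sigma_2 = 35 * 0.323 = 11.3 MPa

11.3 MPa


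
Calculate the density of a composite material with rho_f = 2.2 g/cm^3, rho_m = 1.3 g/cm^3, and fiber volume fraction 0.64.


rho_c = rho_f*Vf + rho_m*(1-Vf) = 2.2*0.64 + 1.3*0.36 = 1.876 g/cm^3

1.876 g/cm^3


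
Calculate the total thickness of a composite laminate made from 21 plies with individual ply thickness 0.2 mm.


h = n * t_ply = 21 * 0.2 = 4.2 mm

4.2 mm


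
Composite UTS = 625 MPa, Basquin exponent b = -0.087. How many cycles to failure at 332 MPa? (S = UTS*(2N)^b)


N = 0.5 * (S/UTS)^(1/b) = 0.5 * (332/625)^(1/-0.087) = 719.3219 cycles

719.3219 cycles


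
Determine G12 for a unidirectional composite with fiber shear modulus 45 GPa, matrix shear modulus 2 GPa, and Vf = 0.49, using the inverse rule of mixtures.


1/G12 = Vf/Gf + (1-Vf)/Gm = 0.49/45 + 0.51/2
G12 = 3.76 GPa

3.76 GPa


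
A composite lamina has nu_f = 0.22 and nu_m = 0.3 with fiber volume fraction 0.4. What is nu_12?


nu_12 = nu_f*Vf + nu_m*(1-Vf) = 0.22*0.4 + 0.3*0.6 = 0.268

0.268


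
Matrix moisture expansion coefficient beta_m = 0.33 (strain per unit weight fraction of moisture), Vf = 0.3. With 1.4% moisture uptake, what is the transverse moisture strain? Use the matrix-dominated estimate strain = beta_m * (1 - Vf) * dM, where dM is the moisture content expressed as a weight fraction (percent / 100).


dM = 1.4/100 = 0.014
strain = beta_m * (1-Vf) * dM = 0.33 * 0.7 * 0.014 = 0.003234

0.003234


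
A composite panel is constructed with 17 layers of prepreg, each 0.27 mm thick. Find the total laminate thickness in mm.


h = n * t_ply = 17 * 0.27 = 4.59 mm

4.59 mm


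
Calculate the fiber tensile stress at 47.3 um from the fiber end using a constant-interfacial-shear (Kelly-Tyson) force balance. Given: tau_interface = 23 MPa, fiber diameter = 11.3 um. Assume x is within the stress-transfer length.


Force balance: sigma_f * (pi*d^2/4) = tau * (pi*d) * x  ->  sigma_f = 4 * tau * x / d
sigma_f = 4 * 23 * 47.3 / 11.3 = 385.1 MPa

385.1 MPa


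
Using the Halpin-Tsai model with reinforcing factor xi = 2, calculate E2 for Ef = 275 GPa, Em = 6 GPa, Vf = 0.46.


eta = (Ef/Em - 1)/(Ef/Em + xi) = (45.8333 - 1)/(45.8333 + 2) = 0.9373
E2 = Em*(1+xi*eta*Vf)/(1-eta*Vf) = 19.64 GPa

19.64 GPa


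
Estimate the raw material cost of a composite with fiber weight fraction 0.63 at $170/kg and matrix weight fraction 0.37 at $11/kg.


Cost = cost_f*Wf + cost_m*Wm = 170*0.63 + 11*0.37 = $111.17/kg

$111.17/kg


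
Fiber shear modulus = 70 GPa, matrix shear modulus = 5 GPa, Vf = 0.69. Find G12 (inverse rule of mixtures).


1/G12 = Vf/Gf + (1-Vf)/Gm = 0.69/70 + 0.31/5
G12 = 13.92 GPa

13.92 GPa


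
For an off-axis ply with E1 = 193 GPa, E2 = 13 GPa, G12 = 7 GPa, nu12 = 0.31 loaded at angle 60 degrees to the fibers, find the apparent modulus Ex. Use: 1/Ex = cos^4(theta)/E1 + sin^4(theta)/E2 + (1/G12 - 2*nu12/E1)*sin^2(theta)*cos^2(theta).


cos^4(60) = 0.0625, sin^4(60) = 0.5625, sin^2(60)*cos^2(60) = 0.1875
1/G12 - 2*nu12/E1 = 1/7 - 2*0.31/193 = 0.139645 GPa^-1
1/Ex = 0.0625/193 + 0.5625/13 + 0.139645*0.1875 = 0.0697764 GPa^-1
Ex = 14.33 GPa

14.33 GPa


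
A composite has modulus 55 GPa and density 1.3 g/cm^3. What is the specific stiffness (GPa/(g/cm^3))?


Specific stiffness = E/rho = 55/1.3 = 42.3 GPa/(g/cm^3)

42.3 GPa/(g/cm^3)


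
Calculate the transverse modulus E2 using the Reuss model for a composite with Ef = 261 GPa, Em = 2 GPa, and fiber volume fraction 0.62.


1/E2 = Vf/Ef + (1-Vf)/Em = 0.62/261 + 0.38/2
E2 = 5.2 GPa

5.2 GPa


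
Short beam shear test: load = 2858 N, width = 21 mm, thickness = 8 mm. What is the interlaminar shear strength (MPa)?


ILSS = 3F/(4bh) = 3*2858/(4*21*8) = 12.76 MPa

12.76 MPa


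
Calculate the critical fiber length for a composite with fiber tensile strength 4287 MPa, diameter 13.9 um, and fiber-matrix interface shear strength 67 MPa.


Lc = sigma_f * d / (2 * tau_i) = 4287 * 13.9 / (2 * 67) = 444.7 um

444.7 um


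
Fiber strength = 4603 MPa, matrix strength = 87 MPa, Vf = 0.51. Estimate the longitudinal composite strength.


sigma_1 = sigma_f*Vf + sigma_m*(1-Vf) = 4603*0.51 + 87*0.49 = 2390.2 MPa

2390.2 MPa


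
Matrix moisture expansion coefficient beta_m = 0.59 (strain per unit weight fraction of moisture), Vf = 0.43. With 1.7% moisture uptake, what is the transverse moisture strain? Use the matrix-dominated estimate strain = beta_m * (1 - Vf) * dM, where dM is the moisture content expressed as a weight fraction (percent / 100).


dM = 1.7/100 = 0.017
strain = beta_m * (1-Vf) * dM = 0.59 * 0.57 * 0.017 = 0.0057171

0.0057171


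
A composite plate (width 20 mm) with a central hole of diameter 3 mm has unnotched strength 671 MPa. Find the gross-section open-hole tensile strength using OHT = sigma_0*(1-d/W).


OHT = sigma_0*(1-d/W) = 671*(1-3/20) = 570.4 MPa

570.4 MPa


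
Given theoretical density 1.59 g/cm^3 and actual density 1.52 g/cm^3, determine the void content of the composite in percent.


Void% = (rho_theo - rho_actual)/rho_theo * 100 = (1.59 - 1.52)/1.59 * 100 = 4.4%

4.4%


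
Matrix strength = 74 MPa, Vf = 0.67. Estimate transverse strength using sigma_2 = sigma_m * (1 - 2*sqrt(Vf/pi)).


factor = 1 - 2*sqrt(0.67/pi) = 0.0764
sigma_2 = 74 * 0.0764 = 5.65 MPa

5.65 MPa


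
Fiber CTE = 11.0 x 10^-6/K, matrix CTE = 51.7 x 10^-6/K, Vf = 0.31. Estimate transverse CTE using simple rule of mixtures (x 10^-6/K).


alpha_2 = alpha_f*Vf + alpha_m*(1-Vf) = 11.0*0.31 + 51.7*0.69 = 39.1 x 10^-6/K

39.1 x 10^-6/K


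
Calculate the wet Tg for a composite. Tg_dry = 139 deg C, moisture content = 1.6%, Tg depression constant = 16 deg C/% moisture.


Tg_wet = Tg_dry - k*moisture = 139 - 16*1.6 = 113.4 deg C

113.4 deg C


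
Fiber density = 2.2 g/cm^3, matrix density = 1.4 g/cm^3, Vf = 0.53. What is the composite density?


rho_c = rho_f*Vf + rho_m*(1-Vf) = 2.2*0.53 + 1.4*0.47 = 1.824 g/cm^3

1.824 g/cm^3


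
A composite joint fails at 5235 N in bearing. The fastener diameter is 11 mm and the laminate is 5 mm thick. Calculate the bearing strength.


sigma_br = F/(d*h) = 5235/(11*5) = 95.2 MPa

95.2 MPa


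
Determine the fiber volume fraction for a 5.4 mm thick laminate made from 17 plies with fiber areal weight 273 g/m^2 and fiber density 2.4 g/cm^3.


Vf = n * FAW / (rho_f * h * 1000) = 17 * 273 / (2.4 * 5.4 * 1000) = 0.3581

0.3581


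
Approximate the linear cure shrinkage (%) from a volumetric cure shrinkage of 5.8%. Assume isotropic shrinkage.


Linear shrinkage ≈ vol_shrink/3 = 5.8/3 = 1.933%

1.933%


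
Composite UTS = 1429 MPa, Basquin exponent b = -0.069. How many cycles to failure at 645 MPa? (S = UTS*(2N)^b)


N = 0.5 * (S/UTS)^(1/b) = 0.5 * (645/1429)^(1/-0.069) = 50794.6574 cycles

50794.6574 cycles


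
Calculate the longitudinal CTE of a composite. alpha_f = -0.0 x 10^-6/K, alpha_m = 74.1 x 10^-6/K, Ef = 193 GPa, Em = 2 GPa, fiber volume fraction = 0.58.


E1 = Ef*Vf + Em*(1-Vf) = 112.78
alpha_1 = (alpha_f*Ef*Vf + alpha_m*Em*(1-Vf))/E1 = 0.55 x 10^-6/K

0.55 x 10^-6/K


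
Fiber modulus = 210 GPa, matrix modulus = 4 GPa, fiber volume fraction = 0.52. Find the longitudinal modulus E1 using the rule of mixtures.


E1 = Ef*Vf + Em*(1-Vf) = 210*0.52 + 4*0.48 = 111.12 GPa

111.12 GPa


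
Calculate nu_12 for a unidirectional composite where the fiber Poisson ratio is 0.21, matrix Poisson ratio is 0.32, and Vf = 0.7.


nu_12 = nu_f*Vf + nu_m*(1-Vf) = 0.21*0.7 + 0.32*0.3 = 0.243

0.243


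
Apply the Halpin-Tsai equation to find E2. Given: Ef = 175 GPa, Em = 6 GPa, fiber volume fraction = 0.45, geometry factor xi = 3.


eta = (Ef/Em - 1)/(Ef/Em + xi) = (29.1667 - 1)/(29.1667 + 3) = 0.8756
E2 = Em*(1+xi*eta*Vf)/(1-eta*Vf) = 21.61 GPa

21.61 GPa


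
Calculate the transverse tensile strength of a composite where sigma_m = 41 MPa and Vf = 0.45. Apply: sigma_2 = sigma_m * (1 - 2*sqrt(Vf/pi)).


factor = 1 - 2*sqrt(0.45/pi) = 0.2431
sigma_2 = 41 * 0.2431 = 9.97 MPa

9.97 MPa


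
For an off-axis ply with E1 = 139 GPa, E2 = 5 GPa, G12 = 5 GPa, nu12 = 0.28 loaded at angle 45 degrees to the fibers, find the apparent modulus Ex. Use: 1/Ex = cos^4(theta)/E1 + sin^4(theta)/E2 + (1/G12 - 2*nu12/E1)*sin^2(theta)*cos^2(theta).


cos^4(45) = 0.25, sin^4(45) = 0.25, sin^2(45)*cos^2(45) = 0.25
1/G12 - 2*nu12/E1 = 1/5 - 2*0.28/139 = 0.195971 GPa^-1
1/Ex = 0.25/139 + 0.25/5 + 0.195971*0.25 = 0.1007914 GPa^-1
Ex = 9.92 GPa

9.92 GPa


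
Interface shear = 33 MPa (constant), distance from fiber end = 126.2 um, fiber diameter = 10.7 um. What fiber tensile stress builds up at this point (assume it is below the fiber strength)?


Force balance: sigma_f * (pi*d^2/4) = tau * (pi*d) * x  ->  sigma_f = 4 * tau * x / d
sigma_f = 4 * 33 * 126.2 / 10.7 = 1556.9 MPa

1556.9 MPa


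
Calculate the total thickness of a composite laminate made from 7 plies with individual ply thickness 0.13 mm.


h = n * t_ply = 7 * 0.13 = 0.91 mm

0.91 mm


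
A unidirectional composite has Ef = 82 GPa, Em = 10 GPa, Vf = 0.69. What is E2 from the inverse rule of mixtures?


1/E2 = Vf/Ef + (1-Vf)/Em = 0.69/82 + 0.31/10
E2 = 25.37 GPa

25.37 GPa


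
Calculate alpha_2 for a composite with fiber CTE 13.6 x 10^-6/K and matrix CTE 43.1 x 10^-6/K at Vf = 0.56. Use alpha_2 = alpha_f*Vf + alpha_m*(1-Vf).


alpha_2 = alpha_f*Vf + alpha_m*(1-Vf) = 13.6*0.56 + 43.1*0.44 = 26.6 x 10^-6/K

26.6 x 10^-6/K


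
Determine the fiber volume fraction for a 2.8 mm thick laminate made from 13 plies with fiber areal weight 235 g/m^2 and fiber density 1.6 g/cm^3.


Vf = n * FAW / (rho_f * h * 1000) = 13 * 235 / (1.6 * 2.8 * 1000) = 0.6819

0.6819


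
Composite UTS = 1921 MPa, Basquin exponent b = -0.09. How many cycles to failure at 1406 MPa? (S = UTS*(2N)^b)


N = 0.5 * (S/UTS)^(1/b) = 0.5 * (1406/1921)^(1/-0.09) = 16.0322 cycles

16.0322 cycles


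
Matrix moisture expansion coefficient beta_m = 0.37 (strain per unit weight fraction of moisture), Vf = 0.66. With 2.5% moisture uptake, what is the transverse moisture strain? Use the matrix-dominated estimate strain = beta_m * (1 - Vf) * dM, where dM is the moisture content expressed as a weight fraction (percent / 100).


dM = 2.5/100 = 0.025
strain = beta_m * (1-Vf) * dM = 0.37 * 0.34 * 0.025 = 0.003145

0.003145


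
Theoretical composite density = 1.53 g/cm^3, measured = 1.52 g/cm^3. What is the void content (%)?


Void% = (rho_theo - rho_actual)/rho_theo * 100 = (1.53 - 1.52)/1.53 * 100 = 0.65%

0.65%


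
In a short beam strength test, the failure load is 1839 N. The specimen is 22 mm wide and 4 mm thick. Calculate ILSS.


ILSS = 3F/(4bh) = 3*1839/(4*22*4) = 15.67 MPa

15.67 MPa


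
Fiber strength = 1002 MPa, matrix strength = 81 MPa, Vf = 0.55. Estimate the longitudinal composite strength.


sigma_1 = sigma_f*Vf + sigma_m*(1-Vf) = 1002*0.55 + 81*0.45 = 587.6 MPa

587.6 MPa


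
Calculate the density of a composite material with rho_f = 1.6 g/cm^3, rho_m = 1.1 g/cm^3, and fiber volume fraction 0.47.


rho_c = rho_f*Vf + rho_m*(1-Vf) = 1.6*0.47 + 1.1*0.53 = 1.335 g/cm^3

1.335 g/cm^3


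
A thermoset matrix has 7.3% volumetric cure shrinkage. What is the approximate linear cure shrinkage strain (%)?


Linear shrinkage ≈ vol_shrink/3 = 7.3/3 = 2.433%

2.433%


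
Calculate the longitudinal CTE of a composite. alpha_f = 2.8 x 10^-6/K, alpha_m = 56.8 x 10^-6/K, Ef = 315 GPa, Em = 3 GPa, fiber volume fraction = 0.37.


E1 = Ef*Vf + Em*(1-Vf) = 118.44
alpha_1 = (alpha_f*Ef*Vf + alpha_m*Em*(1-Vf))/E1 = 3.66 x 10^-6/K

3.66 x 10^-6/K


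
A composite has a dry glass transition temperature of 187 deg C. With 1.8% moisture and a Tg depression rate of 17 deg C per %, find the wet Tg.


Tg_wet = Tg_dry - k*moisture = 187 - 17*1.8 = 156.4 deg C

156.4 deg C


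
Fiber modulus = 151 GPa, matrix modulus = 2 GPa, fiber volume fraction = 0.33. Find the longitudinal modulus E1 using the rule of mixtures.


E1 = Ef*Vf + Em*(1-Vf) = 151*0.33 + 2*0.67 = 51.17 GPa

51.17 GPa


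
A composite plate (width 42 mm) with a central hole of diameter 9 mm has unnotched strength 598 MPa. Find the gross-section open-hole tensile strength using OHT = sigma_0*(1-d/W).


OHT = sigma_0*(1-d/W) = 598*(1-9/42) = 469.9 MPa

469.9 MPa


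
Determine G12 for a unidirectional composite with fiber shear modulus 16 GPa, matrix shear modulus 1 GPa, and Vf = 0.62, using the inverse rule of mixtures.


1/G12 = Vf/Gf + (1-Vf)/Gm = 0.62/16 + 0.38/1
G12 = 2.39 GPa

2.39 GPa


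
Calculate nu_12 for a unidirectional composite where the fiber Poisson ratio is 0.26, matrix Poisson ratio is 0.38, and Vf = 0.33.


nu_12 = nu_f*Vf + nu_m*(1-Vf) = 0.26*0.33 + 0.38*0.67 = 0.3404

0.3404


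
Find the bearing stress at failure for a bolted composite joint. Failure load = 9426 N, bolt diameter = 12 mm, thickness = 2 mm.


sigma_br = F/(d*h) = 9426/(12*2) = 392.8 MPa

392.8 MPa


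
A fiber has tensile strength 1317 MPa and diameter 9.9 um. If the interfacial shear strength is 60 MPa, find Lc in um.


Lc = sigma_f * d / (2 * tau_i) = 1317 * 9.9 / (2 * 60) = 108.7 um

108.7 um


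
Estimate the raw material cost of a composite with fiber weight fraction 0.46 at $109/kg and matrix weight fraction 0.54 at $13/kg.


Cost = cost_f*Wf + cost_m*Wm = 109*0.46 + 13*0.54 = $57.16/kg

$57.16/kg


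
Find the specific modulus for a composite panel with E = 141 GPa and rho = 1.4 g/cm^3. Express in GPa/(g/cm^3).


Specific stiffness = E/rho = 141/1.4 = 100.7 GPa/(g/cm^3)

100.7 GPa/(g/cm^3)


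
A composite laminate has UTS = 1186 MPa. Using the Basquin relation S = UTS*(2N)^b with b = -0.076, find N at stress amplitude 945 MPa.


N = 0.5 * (S/UTS)^(1/b) = 0.5 * (945/1186)^(1/-0.076) = 9.9319 cycles

9.9319 cycles


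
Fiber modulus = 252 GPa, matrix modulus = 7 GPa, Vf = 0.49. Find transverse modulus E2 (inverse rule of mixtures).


1/E2 = Vf/Ef + (1-Vf)/Em = 0.49/252 + 0.51/7
E2 = 13.37 GPa

13.37 GPa


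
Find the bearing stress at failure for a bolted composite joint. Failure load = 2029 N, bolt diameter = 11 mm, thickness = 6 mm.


sigma_br = F/(d*h) = 2029/(11*6) = 30.7 MPa

30.7 MPa


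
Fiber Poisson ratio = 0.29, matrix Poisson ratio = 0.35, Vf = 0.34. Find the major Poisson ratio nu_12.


nu_12 = nu_f*Vf + nu_m*(1-Vf) = 0.29*0.34 + 0.35*0.66 = 0.3296

0.3296


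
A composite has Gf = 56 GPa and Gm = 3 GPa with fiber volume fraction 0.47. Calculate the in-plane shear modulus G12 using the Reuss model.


1/G12 = Vf/Gf + (1-Vf)/Gm = 0.47/56 + 0.53/3
G12 = 5.4 GPa

5.4 GPa


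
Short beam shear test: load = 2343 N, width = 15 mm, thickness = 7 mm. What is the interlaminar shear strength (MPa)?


ILSS = 3F/(4bh) = 3*2343/(4*15*7) = 16.74 MPa

16.74 MPa


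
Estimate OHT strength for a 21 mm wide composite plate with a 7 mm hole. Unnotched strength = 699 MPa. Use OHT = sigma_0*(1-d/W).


OHT = sigma_0*(1-d/W) = 699*(1-7/21) = 466.0 MPa

466.0 MPa


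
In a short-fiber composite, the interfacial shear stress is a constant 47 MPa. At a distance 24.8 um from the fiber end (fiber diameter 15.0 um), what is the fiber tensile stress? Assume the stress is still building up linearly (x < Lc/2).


Force balance: sigma_f * (pi*d^2/4) = tau * (pi*d) * x  ->  sigma_f = 4 * tau * x / d
sigma_f = 4 * 47 * 24.8 / 15.0 = 310.8 MPa

310.8 MPa


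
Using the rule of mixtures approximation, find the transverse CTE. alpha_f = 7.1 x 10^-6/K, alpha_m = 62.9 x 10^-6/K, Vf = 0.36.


alpha_2 = alpha_f*Vf + alpha_m*(1-Vf) = 7.1*0.36 + 62.9*0.64 = 42.8 x 10^-6/K

42.8 x 10^-6/K


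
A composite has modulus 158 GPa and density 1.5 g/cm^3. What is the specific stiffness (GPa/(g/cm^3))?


Specific stiffness = E/rho = 158/1.5 = 105.3 GPa/(g/cm^3)

105.3 GPa/(g/cm^3)


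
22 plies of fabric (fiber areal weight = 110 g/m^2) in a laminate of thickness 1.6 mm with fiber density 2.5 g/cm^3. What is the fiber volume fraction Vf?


Vf = n * FAW / (rho_f * h * 1000) = 22 * 110 / (2.5 * 1.6 * 1000) = 0.605

0.605


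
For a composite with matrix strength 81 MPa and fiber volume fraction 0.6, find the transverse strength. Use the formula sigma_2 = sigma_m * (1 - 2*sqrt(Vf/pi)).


factor = 1 - 2*sqrt(0.6/pi) = 0.126
sigma_2 = 81 * 0.126 = 10.2 MPa

10.2 MPa


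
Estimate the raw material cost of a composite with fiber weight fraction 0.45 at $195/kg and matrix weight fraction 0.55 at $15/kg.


Cost = cost_f*Wf + cost_m*Wm = 195*0.45 + 15*0.55 = $96.0/kg

$96.0/kg


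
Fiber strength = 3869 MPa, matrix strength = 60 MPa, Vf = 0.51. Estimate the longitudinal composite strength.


sigma_1 = sigma_f*Vf + sigma_m*(1-Vf) = 3869*0.51 + 60*0.49 = 2002.6 MPa

2002.6 MPa


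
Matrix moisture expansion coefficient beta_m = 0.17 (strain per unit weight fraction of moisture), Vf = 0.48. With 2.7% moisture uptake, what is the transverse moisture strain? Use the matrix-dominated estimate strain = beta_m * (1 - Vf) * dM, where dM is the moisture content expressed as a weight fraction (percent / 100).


dM = 2.7/100 = 0.027
strain = beta_m * (1-Vf) * dM = 0.17 * 0.52 * 0.027 = 0.0023868

0.0023868


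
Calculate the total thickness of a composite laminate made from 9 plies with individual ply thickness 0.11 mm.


h = n * t_ply = 9 * 0.11 = 0.99 mm

0.99 mm


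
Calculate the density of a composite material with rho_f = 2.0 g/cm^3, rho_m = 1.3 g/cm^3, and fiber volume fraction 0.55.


rho_c = rho_f*Vf + rho_m*(1-Vf) = 2.0*0.55 + 1.3*0.45 = 1.685 g/cm^3

1.685 g/cm^3


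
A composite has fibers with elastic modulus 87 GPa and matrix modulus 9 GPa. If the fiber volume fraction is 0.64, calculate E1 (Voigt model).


E1 = Ef*Vf + Em*(1-Vf) = 87*0.64 + 9*0.36 = 58.92 GPa

58.92 GPa


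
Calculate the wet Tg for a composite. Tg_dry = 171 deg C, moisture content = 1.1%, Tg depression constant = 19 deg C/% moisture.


Tg_wet = Tg_dry - k*moisture = 171 - 19*1.1 = 150.1 deg C

150.1 deg C


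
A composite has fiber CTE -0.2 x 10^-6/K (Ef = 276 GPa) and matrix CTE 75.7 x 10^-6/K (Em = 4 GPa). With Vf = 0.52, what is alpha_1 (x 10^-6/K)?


E1 = Ef*Vf + Em*(1-Vf) = 145.44
alpha_1 = (alpha_f*Ef*Vf + alpha_m*Em*(1-Vf))/E1 = 0.8 x 10^-6/K

0.8 x 10^-6/K


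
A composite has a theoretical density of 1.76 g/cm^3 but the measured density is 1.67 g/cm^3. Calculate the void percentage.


Void% = (rho_theo - rho_actual)/rho_theo * 100 = (1.76 - 1.67)/1.76 * 100 = 5.11%

5.11%


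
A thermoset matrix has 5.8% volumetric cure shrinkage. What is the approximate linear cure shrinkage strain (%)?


Linear shrinkage ≈ vol_shrink/3 = 5.8/3 = 1.933%

1.933%


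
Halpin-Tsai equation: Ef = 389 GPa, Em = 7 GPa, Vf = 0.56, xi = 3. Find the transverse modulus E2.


eta = (Ef/Em - 1)/(Ef/Em + xi) = (55.5714 - 1)/(55.5714 + 3) = 0.9317
E2 = Em*(1+xi*eta*Vf)/(1-eta*Vf) = 37.55 GPa

37.55 GPa


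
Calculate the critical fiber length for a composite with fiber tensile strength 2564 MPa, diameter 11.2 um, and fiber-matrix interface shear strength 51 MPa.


Lc = sigma_f * d / (2 * tau_i) = 2564 * 11.2 / (2 * 51) = 281.5 um

281.5 um


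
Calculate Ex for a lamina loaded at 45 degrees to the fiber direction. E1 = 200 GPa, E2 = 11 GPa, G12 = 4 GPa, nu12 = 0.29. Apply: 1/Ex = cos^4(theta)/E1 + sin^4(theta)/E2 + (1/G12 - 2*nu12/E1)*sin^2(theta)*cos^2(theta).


cos^4(45) = 0.25, sin^4(45) = 0.25, sin^2(45)*cos^2(45) = 0.25
1/G12 - 2*nu12/E1 = 1/4 - 2*0.29/200 = 0.2471 GPa^-1
1/Ex = 0.25/200 + 0.25/11 + 0.2471*0.25 = 0.0857523 GPa^-1
Ex = 11.66 GPa

11.66 GPa


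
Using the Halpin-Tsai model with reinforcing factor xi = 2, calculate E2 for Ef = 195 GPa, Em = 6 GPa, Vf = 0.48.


eta = (Ef/Em - 1)/(Ef/Em + xi) = (32.5 - 1)/(32.5 + 2) = 0.913
E2 = Em*(1+xi*eta*Vf)/(1-eta*Vf) = 20.04 GPa

20.04 GPa


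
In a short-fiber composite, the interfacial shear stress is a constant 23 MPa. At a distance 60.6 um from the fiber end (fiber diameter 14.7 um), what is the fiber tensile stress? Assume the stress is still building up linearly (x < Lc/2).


Force balance: sigma_f * (pi*d^2/4) = tau * (pi*d) * x  ->  sigma_f = 4 * tau * x / d
sigma_f = 4 * 23 * 60.6 / 14.7 = 379.3 MPa

379.3 MPa


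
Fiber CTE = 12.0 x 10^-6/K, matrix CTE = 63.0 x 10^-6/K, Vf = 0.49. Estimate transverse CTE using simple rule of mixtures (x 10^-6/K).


alpha_2 = alpha_f*Vf + alpha_m*(1-Vf) = 12.0*0.49 + 63.0*0.51 = 38.0 x 10^-6/K

38.0 x 10^-6/K


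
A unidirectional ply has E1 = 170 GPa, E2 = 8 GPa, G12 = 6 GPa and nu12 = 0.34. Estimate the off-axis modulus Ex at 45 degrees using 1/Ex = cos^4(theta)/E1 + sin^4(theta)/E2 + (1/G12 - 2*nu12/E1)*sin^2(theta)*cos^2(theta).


cos^4(45) = 0.25, sin^4(45) = 0.25, sin^2(45)*cos^2(45) = 0.25
1/G12 - 2*nu12/E1 = 1/6 - 2*0.34/170 = 0.162667 GPa^-1
1/Ex = 0.25/170 + 0.25/8 + 0.162667*0.25 = 0.0733873 GPa^-1
Ex = 13.63 GPa

13.63 GPa


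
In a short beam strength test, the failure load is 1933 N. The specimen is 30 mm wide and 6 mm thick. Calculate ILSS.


ILSS = 3F/(4bh) = 3*1933/(4*30*6) = 8.05 MPa

8.05 MPa


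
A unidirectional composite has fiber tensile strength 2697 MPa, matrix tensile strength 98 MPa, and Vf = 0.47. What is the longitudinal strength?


sigma_1 = sigma_f*Vf + sigma_m*(1-Vf) = 2697*0.47 + 98*0.53 = 1319.5 MPa

1319.5 MPa


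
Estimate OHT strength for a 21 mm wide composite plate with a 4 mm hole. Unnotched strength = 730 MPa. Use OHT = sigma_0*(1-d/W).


OHT = sigma_0*(1-d/W) = 730*(1-4/21) = 591.0 MPa

591.0 MPa


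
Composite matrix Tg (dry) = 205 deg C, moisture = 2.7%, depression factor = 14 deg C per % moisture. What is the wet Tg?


Tg_wet = Tg_dry - k*moisture = 205 - 14*2.7 = 167.2 deg C

167.2 deg C


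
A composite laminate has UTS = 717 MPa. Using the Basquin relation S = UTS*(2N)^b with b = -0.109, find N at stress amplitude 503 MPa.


N = 0.5 * (S/UTS)^(1/b) = 0.5 * (503/717)^(1/-0.109) = 12.9231 cycles

12.9231 cycles


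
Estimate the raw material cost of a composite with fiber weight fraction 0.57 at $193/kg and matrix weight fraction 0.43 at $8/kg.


Cost = cost_f*Wf + cost_m*Wm = 193*0.57 + 8*0.43 = $113.45/kg

$113.45/kg


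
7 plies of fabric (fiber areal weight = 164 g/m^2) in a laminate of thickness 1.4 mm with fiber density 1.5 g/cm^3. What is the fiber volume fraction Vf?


Vf = n * FAW / (rho_f * h * 1000) = 7 * 164 / (1.5 * 1.4 * 1000) = 0.5467

0.5467


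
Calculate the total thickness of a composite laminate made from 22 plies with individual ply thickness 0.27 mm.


h = n * t_ply = 22 * 0.27 = 5.94 mm

5.94 mm


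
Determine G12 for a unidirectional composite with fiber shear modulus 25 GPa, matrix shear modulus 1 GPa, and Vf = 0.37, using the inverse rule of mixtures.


1/G12 = Vf/Gf + (1-Vf)/Gm = 0.37/25 + 0.63/1
G12 = 1.55 GPa

1.55 GPa


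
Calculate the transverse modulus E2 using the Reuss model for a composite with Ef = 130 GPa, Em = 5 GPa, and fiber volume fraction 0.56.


1/E2 = Vf/Ef + (1-Vf)/Em = 0.56/130 + 0.44/5
E2 = 10.83 GPa

10.83 GPa


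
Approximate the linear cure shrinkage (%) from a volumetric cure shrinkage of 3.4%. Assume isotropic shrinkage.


Linear shrinkage ≈ vol_shrink/3 = 3.4/3 = 1.133%

1.133%


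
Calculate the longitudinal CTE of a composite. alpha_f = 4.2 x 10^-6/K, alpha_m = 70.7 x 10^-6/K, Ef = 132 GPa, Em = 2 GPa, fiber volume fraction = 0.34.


E1 = Ef*Vf + Em*(1-Vf) = 46.2
alpha_1 = (alpha_f*Ef*Vf + alpha_m*Em*(1-Vf))/E1 = 6.1 x 10^-6/K

6.1 x 10^-6/K


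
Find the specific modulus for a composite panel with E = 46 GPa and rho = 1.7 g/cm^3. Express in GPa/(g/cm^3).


Specific stiffness = E/rho = 46/1.7 = 27.1 GPa/(g/cm^3)

27.1 GPa/(g/cm^3)


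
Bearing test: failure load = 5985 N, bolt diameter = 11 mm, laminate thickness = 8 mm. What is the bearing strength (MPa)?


sigma_br = F/(d*h) = 5985/(11*8) = 68.0 MPa

68.0 MPa


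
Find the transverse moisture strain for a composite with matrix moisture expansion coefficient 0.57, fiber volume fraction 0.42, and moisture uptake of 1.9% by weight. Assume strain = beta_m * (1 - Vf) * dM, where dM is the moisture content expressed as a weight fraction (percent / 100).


dM = 1.9/100 = 0.019
strain = beta_m * (1-Vf) * dM = 0.57 * 0.58 * 0.019 = 0.0062814

0.0062814


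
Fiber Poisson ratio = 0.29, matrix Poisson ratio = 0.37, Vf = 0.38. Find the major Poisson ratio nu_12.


nu_12 = nu_f*Vf + nu_m*(1-Vf) = 0.29*0.38 + 0.37*0.62 = 0.3396

0.3396


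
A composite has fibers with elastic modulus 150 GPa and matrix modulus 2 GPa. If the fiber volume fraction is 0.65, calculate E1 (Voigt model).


E1 = Ef*Vf + Em*(1-Vf) = 150*0.65 + 2*0.35 = 98.2 GPa

98.2 GPa


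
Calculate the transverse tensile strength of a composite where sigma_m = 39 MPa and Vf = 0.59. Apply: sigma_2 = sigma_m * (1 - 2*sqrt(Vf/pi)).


factor = 1 - 2*sqrt(0.59/pi) = 0.1333
sigma_2 = 39 * 0.1333 = 5.2 MPa

5.2 MPa


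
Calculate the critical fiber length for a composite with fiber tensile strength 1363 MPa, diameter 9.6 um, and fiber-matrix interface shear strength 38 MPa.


Lc = sigma_f * d / (2 * tau_i) = 1363 * 9.6 / (2 * 38) = 172.2 um

172.2 um


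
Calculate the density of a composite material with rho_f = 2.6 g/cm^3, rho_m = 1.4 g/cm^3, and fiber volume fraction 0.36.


rho_c = rho_f*Vf + rho_m*(1-Vf) = 2.6*0.36 + 1.4*0.64 = 1.832 g/cm^3

1.832 g/cm^3


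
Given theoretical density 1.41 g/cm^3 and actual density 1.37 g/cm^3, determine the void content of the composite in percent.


Void% = (rho_theo - rho_actual)/rho_theo * 100 = (1.41 - 1.37)/1.41 * 100 = 2.84%

2.84%


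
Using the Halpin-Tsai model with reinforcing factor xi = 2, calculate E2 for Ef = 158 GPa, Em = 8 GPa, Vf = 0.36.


eta = (Ef/Em - 1)/(Ef/Em + xi) = (19.75 - 1)/(19.75 + 2) = 0.8621
E2 = Em*(1+xi*eta*Vf)/(1-eta*Vf) = 18.8 GPa

18.8 GPa


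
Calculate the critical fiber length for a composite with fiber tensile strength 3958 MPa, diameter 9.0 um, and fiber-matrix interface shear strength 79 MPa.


Lc = sigma_f * d / (2 * tau_i) = 3958 * 9.0 / (2 * 79) = 225.5 um

225.5 um


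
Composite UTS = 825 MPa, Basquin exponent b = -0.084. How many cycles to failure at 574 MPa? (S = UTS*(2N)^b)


N = 0.5 * (S/UTS)^(1/b) = 0.5 * (574/825)^(1/-0.084) = 37.5380 cycles

37.5380 cycles


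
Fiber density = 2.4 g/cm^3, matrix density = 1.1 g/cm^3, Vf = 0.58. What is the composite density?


rho_c = rho_f*Vf + rho_m*(1-Vf) = 2.4*0.58 + 1.1*0.42 = 1.854 g/cm^3

1.854 g/cm^3


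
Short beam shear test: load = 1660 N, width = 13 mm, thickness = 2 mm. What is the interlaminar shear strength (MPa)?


ILSS = 3F/(4bh) = 3*1660/(4*13*2) = 47.88 MPa

47.88 MPa


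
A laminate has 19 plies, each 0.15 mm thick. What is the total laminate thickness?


h = n * t_ply = 19 * 0.15 = 2.85 mm

2.85 mm


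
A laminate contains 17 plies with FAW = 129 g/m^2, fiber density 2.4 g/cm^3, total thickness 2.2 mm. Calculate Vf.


Vf = n * FAW / (rho_f * h * 1000) = 17 * 129 / (2.4 * 2.2 * 1000) = 0.4153

0.4153


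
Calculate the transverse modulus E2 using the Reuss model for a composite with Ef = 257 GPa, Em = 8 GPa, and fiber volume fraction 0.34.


1/E2 = Vf/Ef + (1-Vf)/Em = 0.34/257 + 0.66/8
E2 = 11.93 GPa

11.93 GPa


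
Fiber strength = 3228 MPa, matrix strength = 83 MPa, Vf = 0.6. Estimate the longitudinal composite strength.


sigma_1 = sigma_f*Vf + sigma_m*(1-Vf) = 3228*0.6 + 83*0.4 = 1970.0 MPa

1970.0 MPa


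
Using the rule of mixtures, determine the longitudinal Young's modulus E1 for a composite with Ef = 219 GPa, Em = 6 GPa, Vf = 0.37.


E1 = Ef*Vf + Em*(1-Vf) = 219*0.37 + 6*0.63 = 84.81 GPa

84.81 GPa


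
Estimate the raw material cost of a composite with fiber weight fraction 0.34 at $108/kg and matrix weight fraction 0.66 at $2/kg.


Cost = cost_f*Wf + cost_m*Wm = 108*0.34 + 2*0.66 = $38.04/kg

$38.04/kg


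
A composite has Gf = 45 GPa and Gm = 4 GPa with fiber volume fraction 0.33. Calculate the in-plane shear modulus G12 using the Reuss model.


1/G12 = Vf/Gf + (1-Vf)/Gm = 0.33/45 + 0.67/4
G12 = 5.72 GPa

5.72 GPa


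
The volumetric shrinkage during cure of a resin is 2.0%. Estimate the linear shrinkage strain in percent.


Linear shrinkage ≈ vol_shrink/3 = 2.0/3 = 0.667%

0.667%


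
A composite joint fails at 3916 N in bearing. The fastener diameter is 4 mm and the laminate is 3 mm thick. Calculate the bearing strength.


sigma_br = F/(d*h) = 3916/(4*3) = 326.3 MPa

326.3 MPa


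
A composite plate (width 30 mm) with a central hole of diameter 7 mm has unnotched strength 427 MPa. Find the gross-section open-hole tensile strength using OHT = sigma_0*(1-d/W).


OHT = sigma_0*(1-d/W) = 427*(1-7/30) = 327.4 MPa

327.4 MPa


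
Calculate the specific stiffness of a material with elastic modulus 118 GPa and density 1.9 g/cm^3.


Specific stiffness = E/rho = 118/1.9 = 62.1 GPa/(g/cm^3)

62.1 GPa/(g/cm^3)


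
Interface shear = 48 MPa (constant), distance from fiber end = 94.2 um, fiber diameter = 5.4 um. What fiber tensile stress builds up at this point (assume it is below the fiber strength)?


Force balance: sigma_f * (pi*d^2/4) = tau * (pi*d) * x  ->  sigma_f = 4 * tau * x / d
sigma_f = 4 * 48 * 94.2 / 5.4 = 3349.3 MPa

3349.3 MPa


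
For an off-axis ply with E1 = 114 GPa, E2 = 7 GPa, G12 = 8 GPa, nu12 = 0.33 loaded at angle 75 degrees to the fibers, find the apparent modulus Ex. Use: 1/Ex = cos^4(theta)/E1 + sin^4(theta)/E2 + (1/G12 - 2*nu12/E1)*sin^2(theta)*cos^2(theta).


cos^4(75) = 0.004487, sin^4(75) = 0.870513, sin^2(75)*cos^2(75) = 0.0625
1/G12 - 2*nu12/E1 = 1/8 - 2*0.33/114 = 0.119211 GPa^-1
1/Ex = 0.004487/114 + 0.870513/7 + 0.119211*0.0625 = 0.131849 GPa^-1
Ex = 7.58 GPa

7.58 GPa


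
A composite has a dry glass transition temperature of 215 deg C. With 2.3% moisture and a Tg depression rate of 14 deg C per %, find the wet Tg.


Tg_wet = Tg_dry - k*moisture = 215 - 14*2.3 = 182.8 deg C

182.8 deg C


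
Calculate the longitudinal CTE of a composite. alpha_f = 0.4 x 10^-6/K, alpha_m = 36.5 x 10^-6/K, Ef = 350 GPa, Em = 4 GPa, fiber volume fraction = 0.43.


E1 = Ef*Vf + Em*(1-Vf) = 152.78
alpha_1 = (alpha_f*Ef*Vf + alpha_m*Em*(1-Vf))/E1 = 0.94 x 10^-6/K

0.94 x 10^-6/K


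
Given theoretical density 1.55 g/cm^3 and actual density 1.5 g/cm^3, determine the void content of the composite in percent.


Void% = (rho_theo - rho_actual)/rho_theo * 100 = (1.55 - 1.5)/1.55 * 100 = 3.23%

3.23%


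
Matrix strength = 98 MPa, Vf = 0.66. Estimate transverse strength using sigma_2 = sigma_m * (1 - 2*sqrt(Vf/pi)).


factor = 1 - 2*sqrt(0.66/pi) = 0.0833
sigma_2 = 98 * 0.0833 = 8.16 MPa

8.16 MPa


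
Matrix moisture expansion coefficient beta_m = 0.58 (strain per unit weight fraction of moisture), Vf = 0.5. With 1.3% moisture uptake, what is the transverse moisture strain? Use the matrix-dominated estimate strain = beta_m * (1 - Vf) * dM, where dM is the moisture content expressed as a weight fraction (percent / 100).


dM = 1.3/100 = 0.013
strain = beta_m * (1-Vf) * dM = 0.58 * 0.5 * 0.013 = 0.00377

0.00377


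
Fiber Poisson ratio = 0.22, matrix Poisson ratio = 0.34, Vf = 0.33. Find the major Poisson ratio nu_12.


nu_12 = nu_f*Vf + nu_m*(1-Vf) = 0.22*0.33 + 0.34*0.67 = 0.3004

0.3004


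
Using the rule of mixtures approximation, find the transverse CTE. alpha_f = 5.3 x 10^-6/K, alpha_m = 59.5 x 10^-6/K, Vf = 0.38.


alpha_2 = alpha_f*Vf + alpha_m*(1-Vf) = 5.3*0.38 + 59.5*0.62 = 38.9 x 10^-6/K

38.9 x 10^-6/K


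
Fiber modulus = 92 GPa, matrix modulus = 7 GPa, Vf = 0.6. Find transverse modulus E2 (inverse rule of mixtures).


1/E2 = Vf/Ef + (1-Vf)/Em = 0.6/92 + 0.4/7
E2 = 15.71 GPa

15.71 GPa


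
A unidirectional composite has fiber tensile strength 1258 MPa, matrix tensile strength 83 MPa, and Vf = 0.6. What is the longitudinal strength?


sigma_1 = sigma_f*Vf + sigma_m*(1-Vf) = 1258*0.6 + 83*0.4 = 788.0 MPa

788.0 MPa


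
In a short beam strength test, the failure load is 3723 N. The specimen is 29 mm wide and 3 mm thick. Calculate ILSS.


ILSS = 3F/(4bh) = 3*3723/(4*29*3) = 32.09 MPa

32.09 MPa


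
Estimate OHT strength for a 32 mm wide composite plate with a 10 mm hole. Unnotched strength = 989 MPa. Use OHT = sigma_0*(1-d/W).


OHT = sigma_0*(1-d/W) = 989*(1-10/32) = 679.9 MPa

679.9 MPa


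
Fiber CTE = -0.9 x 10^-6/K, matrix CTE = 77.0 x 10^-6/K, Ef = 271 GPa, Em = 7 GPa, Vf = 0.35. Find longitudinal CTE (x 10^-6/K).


E1 = Ef*Vf + Em*(1-Vf) = 99.4
alpha_1 = (alpha_f*Ef*Vf + alpha_m*Em*(1-Vf))/E1 = 2.67 x 10^-6/K

2.67 x 10^-6/K


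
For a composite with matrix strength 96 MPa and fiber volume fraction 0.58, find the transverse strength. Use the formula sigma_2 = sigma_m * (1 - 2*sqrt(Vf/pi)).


factor = 1 - 2*sqrt(0.58/pi) = 0.1407
sigma_2 = 96 * 0.1407 = 13.5 MPa

13.5 MPa


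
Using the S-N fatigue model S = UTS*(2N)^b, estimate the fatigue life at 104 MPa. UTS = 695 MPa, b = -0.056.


N = 0.5 * (S/UTS)^(1/b) = 0.5 * (104/695)^(1/-0.056) = 2.6931e+14 cycles

2.6931e+14 cycles


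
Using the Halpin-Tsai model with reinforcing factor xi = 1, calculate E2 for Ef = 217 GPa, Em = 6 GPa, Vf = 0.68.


eta = (Ef/Em - 1)/(Ef/Em + xi) = (36.1667 - 1)/(36.1667 + 1) = 0.9462
E2 = Em*(1+xi*eta*Vf)/(1-eta*Vf) = 27.65 GPa

27.65 GPa


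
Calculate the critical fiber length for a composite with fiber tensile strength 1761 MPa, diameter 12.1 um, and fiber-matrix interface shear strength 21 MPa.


Lc = sigma_f * d / (2 * tau_i) = 1761 * 12.1 / (2 * 21) = 507.3 um

507.3 um


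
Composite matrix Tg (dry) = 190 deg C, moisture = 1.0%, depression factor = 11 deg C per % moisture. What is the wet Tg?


Tg_wet = Tg_dry - k*moisture = 190 - 11*1.0 = 179.0 deg C

179.0 deg C


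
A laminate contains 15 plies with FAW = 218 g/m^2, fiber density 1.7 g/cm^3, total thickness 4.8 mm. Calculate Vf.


Vf = n * FAW / (rho_f * h * 1000) = 15 * 218 / (1.7 * 4.8 * 1000) = 0.4007

0.4007


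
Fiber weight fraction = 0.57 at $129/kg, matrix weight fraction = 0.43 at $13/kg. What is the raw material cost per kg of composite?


Cost = cost_f*Wf + cost_m*Wm = 129*0.57 + 13*0.43 = $79.12/kg

$79.12/kg


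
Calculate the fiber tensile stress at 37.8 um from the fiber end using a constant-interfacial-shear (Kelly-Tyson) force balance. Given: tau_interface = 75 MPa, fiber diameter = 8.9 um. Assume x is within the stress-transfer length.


Force balance: sigma_f * (pi*d^2/4) = tau * (pi*d) * x  ->  sigma_f = 4 * tau * x / d
sigma_f = 4 * 75 * 37.8 / 8.9 = 1274.2 MPa

1274.2 MPa


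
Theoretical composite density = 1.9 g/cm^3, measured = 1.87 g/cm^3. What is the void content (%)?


Void% = (rho_theo - rho_actual)/rho_theo * 100 = (1.9 - 1.87)/1.9 * 100 = 1.58%

1.58%


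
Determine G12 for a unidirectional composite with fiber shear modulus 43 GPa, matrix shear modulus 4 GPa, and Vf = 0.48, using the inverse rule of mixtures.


1/G12 = Vf/Gf + (1-Vf)/Gm = 0.48/43 + 0.52/4
G12 = 7.08 GPa

7.08 GPa


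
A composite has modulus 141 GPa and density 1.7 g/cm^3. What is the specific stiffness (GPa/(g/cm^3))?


Specific stiffness = E/rho = 141/1.7 = 82.9 GPa/(g/cm^3)

82.9 GPa/(g/cm^3)


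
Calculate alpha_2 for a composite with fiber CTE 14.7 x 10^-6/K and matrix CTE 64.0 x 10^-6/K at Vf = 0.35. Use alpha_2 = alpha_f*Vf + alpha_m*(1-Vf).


alpha_2 = alpha_f*Vf + alpha_m*(1-Vf) = 14.7*0.35 + 64.0*0.65 = 46.7 x 10^-6/K

46.7 x 10^-6/K


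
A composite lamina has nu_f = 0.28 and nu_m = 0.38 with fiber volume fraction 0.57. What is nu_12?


nu_12 = nu_f*Vf + nu_m*(1-Vf) = 0.28*0.57 + 0.38*0.43 = 0.323

0.323


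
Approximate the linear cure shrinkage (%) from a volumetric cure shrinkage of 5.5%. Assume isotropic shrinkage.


Linear shrinkage ≈ vol_shrink/3 = 5.5/3 = 1.833%

1.833%


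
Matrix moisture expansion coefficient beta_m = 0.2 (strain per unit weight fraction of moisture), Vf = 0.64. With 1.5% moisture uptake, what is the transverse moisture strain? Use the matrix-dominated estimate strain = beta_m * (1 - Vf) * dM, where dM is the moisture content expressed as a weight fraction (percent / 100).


dM = 1.5/100 = 0.015
strain = beta_m * (1-Vf) * dM = 0.2 * 0.36 * 0.015 = 0.00108

0.00108


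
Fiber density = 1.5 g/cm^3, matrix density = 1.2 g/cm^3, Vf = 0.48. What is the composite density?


rho_c = rho_f*Vf + rho_m*(1-Vf) = 1.5*0.48 + 1.2*0.52 = 1.344 g/cm^3

1.344 g/cm^3


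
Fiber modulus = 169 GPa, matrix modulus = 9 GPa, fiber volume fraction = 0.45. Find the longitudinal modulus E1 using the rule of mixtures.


E1 = Ef*Vf + Em*(1-Vf) = 169*0.45 + 9*0.55 = 81.0 GPa

81.0 GPa


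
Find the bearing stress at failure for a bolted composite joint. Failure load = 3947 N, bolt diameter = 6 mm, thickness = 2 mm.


sigma_br = F/(d*h) = 3947/(6*2) = 328.9 MPa

328.9 MPa


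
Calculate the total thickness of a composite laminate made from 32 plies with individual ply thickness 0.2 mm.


h = n * t_ply = 32 * 0.2 = 6.4 mm

6.4 mm


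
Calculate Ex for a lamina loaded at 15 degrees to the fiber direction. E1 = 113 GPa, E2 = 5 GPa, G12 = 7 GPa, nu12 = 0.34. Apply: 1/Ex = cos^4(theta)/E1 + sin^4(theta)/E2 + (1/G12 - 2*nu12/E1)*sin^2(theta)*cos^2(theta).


cos^4(15) = 0.870513, sin^4(15) = 0.004487, sin^2(15)*cos^2(15) = 0.0625
1/G12 - 2*nu12/E1 = 1/7 - 2*0.34/113 = 0.136839 GPa^-1
1/Ex = 0.870513/113 + 0.004487/5 + 0.136839*0.0625 = 0.0171536 GPa^-1
Ex = 58.3 GPa

58.3 GPa
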